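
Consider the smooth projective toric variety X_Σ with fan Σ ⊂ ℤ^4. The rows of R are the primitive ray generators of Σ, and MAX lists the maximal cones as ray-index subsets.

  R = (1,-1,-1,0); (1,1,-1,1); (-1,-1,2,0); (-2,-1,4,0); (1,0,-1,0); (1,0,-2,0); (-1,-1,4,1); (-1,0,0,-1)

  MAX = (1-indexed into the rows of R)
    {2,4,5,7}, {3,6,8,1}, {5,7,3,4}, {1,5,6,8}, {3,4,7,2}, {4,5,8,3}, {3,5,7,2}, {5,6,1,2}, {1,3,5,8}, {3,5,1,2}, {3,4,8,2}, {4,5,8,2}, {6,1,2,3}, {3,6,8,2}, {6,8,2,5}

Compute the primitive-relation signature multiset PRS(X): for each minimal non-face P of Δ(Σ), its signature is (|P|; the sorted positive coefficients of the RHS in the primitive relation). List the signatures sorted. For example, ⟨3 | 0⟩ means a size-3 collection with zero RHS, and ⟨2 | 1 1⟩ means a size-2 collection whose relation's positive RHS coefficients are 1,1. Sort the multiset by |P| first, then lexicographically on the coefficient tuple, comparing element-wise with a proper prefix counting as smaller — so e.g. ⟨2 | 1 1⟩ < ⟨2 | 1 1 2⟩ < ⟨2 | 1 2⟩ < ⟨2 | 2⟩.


9 collections generate NE(X_Σ); each relation:

  • {4,6}:  v_{4} + v_{6} = v_{3}  ⇒ sig = ⟨2 | 1⟩
  • {7,8}:  v_{7} + v_{8} = v_{4}  ⇒ sig = ⟨2 | 1⟩
  • {6,7}:  v_{6} + v_{7} = v_{2} + 2·v_{3} + v_{5}  ⇒ sig = ⟨2 | 1 1 2⟩
  • {1,4}:  v_{1} + v_{4} = 2·v_{3} + v_{5}  ⇒ sig = ⟨2 | 1 2⟩
  • {1,7}:  v_{1} + v_{7} = v_{2} + 3·v_{3} + 2·v_{5}  ⇒ sig = ⟨2 | 1 2 3⟩
  • {1,2,8}:  v_{1} + v_{2} + v_{8} = v_{6}  ⇒ sig = ⟨3 | 1⟩
  • {3,5,6}:  v_{3} + v_{5} + v_{6} = v_{1}  ⇒ sig = ⟨3 | 1⟩
  • {2,3,5,8}:  v_{2} + v_{3} + v_{5} + v_{8} = 0  ⇒ sig = ⟨4 | 0⟩
  • {2,3,4,5}:  v_{2} + v_{3} + v_{4} + v_{5} = v_{7}  ⇒ sig = ⟨4 | 1⟩

Sorted signature multiset PRS(X):
    |P|=2: 5 collections, coeffs (1), (1), (1,1,2), (1,2), (1,2,3)
    |P|=3: 2 collections, coeffs (1), (1)
    |P|=4: 2 collections, coeffs (), (1)


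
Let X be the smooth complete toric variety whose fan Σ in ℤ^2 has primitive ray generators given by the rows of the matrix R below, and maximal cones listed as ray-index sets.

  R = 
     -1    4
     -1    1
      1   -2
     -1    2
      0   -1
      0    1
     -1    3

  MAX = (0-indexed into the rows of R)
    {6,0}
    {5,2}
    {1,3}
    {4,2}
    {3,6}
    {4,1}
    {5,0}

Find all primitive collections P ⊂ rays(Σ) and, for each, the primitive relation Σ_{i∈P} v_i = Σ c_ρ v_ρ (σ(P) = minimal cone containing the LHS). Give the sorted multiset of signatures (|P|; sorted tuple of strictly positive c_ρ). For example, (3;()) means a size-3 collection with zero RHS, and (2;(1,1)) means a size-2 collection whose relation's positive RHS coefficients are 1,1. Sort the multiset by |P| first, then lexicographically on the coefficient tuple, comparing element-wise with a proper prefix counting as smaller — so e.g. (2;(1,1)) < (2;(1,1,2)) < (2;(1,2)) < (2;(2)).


Σ has 14 primitive collections:

  • {2,3}:  v_{2} + v_{3} = 0 ; sig = (2;())
  • {4,5}:  v_{4} + v_{5} = 0 ; sig = (2;())
  • {0,4}:  v_{0} + v_{4} = v_{6} ; sig = (2;(1))
  • {1,2}:  v_{1} + v_{2} = v_{4} ; sig = (2;(1))
  • {1,5}:  v_{1} + v_{5} = v_{3} ; sig = (2;(1))
  • {2,6}:  v_{2} + v_{6} = v_{5} ; sig = (2;(1))
  • {3,4}:  v_{3} + v_{4} = v_{1} ; sig = (2;(1))
  • {3,5}:  v_{3} + v_{5} = v_{6} ; sig = (2;(1))
  • {4,6}:  v_{4} + v_{6} = v_{3} ; sig = (2;(1))
  • {5,6}:  v_{5} + v_{6} = v_{0} ; sig = (2;(1))
  • {0,1}:  v_{0} + v_{1} = v_{3} + v_{6} ; sig = (2;(1,1))
  • {0,2}:  v_{0} + v_{2} = 2·v_{5} ; sig = (2;(2))
  • {0,3}:  v_{0} + v_{3} = 2·v_{6} ; sig = (2;(2))
  • {1,6}:  v_{1} + v_{6} = 2·v_{3} ; sig = (2;(2))

Signatures (|P|; sorted positive RHS coefficients), sorted:
{ (2;()) ×2,  (2;(1)) ×8,  (2;(1,1)),  (2;(2)) ×3 }


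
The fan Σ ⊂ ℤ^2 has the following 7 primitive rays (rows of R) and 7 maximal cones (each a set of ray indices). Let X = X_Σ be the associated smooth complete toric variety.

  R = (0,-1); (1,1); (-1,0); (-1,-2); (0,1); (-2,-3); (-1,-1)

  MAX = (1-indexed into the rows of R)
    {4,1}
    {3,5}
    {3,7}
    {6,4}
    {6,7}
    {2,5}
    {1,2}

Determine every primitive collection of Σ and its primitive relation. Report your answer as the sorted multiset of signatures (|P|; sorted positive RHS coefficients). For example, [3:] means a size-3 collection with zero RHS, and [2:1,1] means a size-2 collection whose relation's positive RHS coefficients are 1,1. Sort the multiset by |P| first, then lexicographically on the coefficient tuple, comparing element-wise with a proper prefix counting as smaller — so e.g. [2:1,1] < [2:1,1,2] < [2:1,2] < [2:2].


14 collections generate NE(X_Σ); each relation:

  • {1,5}:  v_{1} + v_{5} = 0 ; sig = [2:]
  • {2,7}:  v_{2} + v_{7} = 0 ; sig = [2:]
  • {1,3}:  v_{1} + v_{3} = v_{7} ; sig = [2:1]
  • {1,7}:  v_{1} + v_{7} = v_{4} ; sig = [2:1]
  • {2,3}:  v_{2} + v_{3} = v_{5} ; sig = [2:1]
  • {2,4}:  v_{2} + v_{4} = v_{1} ; sig = [2:1]
  • {2,6}:  v_{2} + v_{6} = v_{4} ; sig = [2:1]
  • {4,5}:  v_{4} + v_{5} = v_{7} ; sig = [2:1]
  • {4,7}:  v_{4} + v_{7} = v_{6} ; sig = [2:1]
  • {5,7}:  v_{5} + v_{7} = v_{3} ; sig = [2:1]
  • {1,6}:  v_{1} + v_{6} = 2·v_{4} ; sig = [2:2]
  • {3,4}:  v_{3} + v_{4} = 2·v_{7} ; sig = [2:2]
  • {5,6}:  v_{5} + v_{6} = 2·v_{7} ; sig = [2:2]
  • {3,6}:  v_{3} + v_{6} = 3·v_{7} ; sig = [2:3]

so the primitive-relation signature multiset is
    |P|=2: 14 collections, coeffs (), (), (1), (1), (1), (1), (1), (1), (1), (1), (2), (2), (2), (3)


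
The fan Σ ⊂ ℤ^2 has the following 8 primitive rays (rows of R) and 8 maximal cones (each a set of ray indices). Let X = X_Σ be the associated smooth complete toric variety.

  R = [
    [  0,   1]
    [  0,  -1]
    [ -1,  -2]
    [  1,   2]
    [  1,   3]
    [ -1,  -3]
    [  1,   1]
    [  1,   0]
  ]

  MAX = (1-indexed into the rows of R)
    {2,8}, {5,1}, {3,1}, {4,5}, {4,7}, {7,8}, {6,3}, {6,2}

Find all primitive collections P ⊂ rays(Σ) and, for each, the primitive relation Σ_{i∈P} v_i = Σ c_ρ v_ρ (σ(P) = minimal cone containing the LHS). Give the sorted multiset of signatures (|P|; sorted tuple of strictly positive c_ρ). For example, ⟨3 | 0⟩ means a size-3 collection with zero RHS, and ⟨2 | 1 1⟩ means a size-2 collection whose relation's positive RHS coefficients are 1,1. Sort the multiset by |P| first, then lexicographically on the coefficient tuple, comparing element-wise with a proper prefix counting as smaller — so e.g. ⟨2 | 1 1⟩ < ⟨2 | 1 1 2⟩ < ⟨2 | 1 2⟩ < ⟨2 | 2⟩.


The 20 primitive collections of Σ (r=8, n=2):

  • {1,2}:  v_{1} + v_{2} = 0  ⟹  sig = ⟨2 | 0⟩
  • {3,4}:  v_{3} + v_{4} = 0  ⟹  sig = ⟨2 | 0⟩
  • {5,6}:  v_{5} + v_{6} = 0  ⟹  sig = ⟨2 | 0⟩
  • {1,4}:  v_{1} + v_{4} = v_{5}  ⟹  sig = ⟨2 | 1⟩
  • {1,6}:  v_{1} + v_{6} = v_{3}  ⟹  sig = ⟨2 | 1⟩
  • {1,7}:  v_{1} + v_{7} = v_{4}  ⟹  sig = ⟨2 | 1⟩
  • {1,8}:  v_{1} + v_{8} = v_{7}  ⟹  sig = ⟨2 | 1⟩
  • {2,3}:  v_{2} + v_{3} = v_{6}  ⟹  sig = ⟨2 | 1⟩
  • {2,4}:  v_{2} + v_{4} = v_{7}  ⟹  sig = ⟨2 | 1⟩
  • {2,5}:  v_{2} + v_{5} = v_{4}  ⟹  sig = ⟨2 | 1⟩
  • {2,7}:  v_{2} + v_{7} = v_{8}  ⟹  sig = ⟨2 | 1⟩
  • {3,5}:  v_{3} + v_{5} = v_{1}  ⟹  sig = ⟨2 | 1⟩
  • {3,7}:  v_{3} + v_{7} = v_{2}  ⟹  sig = ⟨2 | 1⟩
  • {4,6}:  v_{4} + v_{6} = v_{2}  ⟹  sig = ⟨2 | 1⟩
  • {5,8}:  v_{5} + v_{8} = v_{4} + v_{7}  ⟹  sig = ⟨2 | 1 1⟩
  • {3,8}:  v_{3} + v_{8} = 2·v_{2}  ⟹  sig = ⟨2 | 2⟩
  • {4,8}:  v_{4} + v_{8} = 2·v_{7}  ⟹  sig = ⟨2 | 2⟩
  • {5,7}:  v_{5} + v_{7} = 2·v_{4}  ⟹  sig = ⟨2 | 2⟩
  • {6,7}:  v_{6} + v_{7} = 2·v_{2}  ⟹  sig = ⟨2 | 2⟩
  • {6,8}:  v_{6} + v_{8} = 3·v_{2}  ⟹  sig = ⟨2 | 3⟩

Signatures (|P|; sorted positive RHS coefficients), sorted:
    ⟨2 | 0⟩
    ⟨2 | 0⟩
    ⟨2 | 0⟩
    ⟨2 | 1⟩
    ⟨2 | 1⟩
    ⟨2 | 1⟩
    ⟨2 | 1⟩
    ⟨2 | 1⟩
    ⟨2 | 1⟩
    ⟨2 | 1⟩
    ⟨2 | 1⟩
    ⟨2 | 1⟩
    ⟨2 | 1⟩
    ⟨2 | 1⟩
    ⟨2 | 1 1⟩
    ⟨2 | 2⟩
    ⟨2 | 2⟩
    ⟨2 | 2⟩
    ⟨2 | 2⟩
    ⟨2 | 3⟩


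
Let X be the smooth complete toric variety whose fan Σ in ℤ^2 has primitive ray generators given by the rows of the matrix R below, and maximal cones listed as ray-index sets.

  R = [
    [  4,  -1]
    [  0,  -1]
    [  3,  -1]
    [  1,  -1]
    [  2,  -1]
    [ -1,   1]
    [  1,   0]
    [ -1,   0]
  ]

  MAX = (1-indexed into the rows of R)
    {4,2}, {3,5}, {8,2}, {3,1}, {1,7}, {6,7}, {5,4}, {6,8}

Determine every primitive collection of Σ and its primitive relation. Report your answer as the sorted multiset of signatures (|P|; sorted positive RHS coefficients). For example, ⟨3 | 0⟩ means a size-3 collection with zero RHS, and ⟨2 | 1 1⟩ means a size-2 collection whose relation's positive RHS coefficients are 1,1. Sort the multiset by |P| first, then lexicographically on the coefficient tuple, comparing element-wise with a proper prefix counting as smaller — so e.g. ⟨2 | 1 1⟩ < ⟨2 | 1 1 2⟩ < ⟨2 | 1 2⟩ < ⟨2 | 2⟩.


The 20 primitive collections of Σ (r=8, n=2):

  • {4,6}:  v_{4} + v_{6} = 0 ; sig = ⟨2 | 0⟩
  • {7,8}:  v_{7} + v_{8} = 0 ; sig = ⟨2 | 0⟩
  • {1,8}:  v_{1} + v_{8} = v_{3} ; sig = ⟨2 | 1⟩
  • {2,6}:  v_{2} + v_{6} = v_{8} ; sig = ⟨2 | 1⟩
  • {2,7}:  v_{2} + v_{7} = v_{4} ; sig = ⟨2 | 1⟩
  • {3,7}:  v_{3} + v_{7} = v_{1} ; sig = ⟨2 | 1⟩
  • {3,8}:  v_{3} + v_{8} = v_{5} ; sig = ⟨2 | 1⟩
  • {4,7}:  v_{4} + v_{7} = v_{5} ; sig = ⟨2 | 1⟩
  • {4,8}:  v_{4} + v_{8} = v_{2} ; sig = ⟨2 | 1⟩
  • {5,6}:  v_{5} + v_{6} = v_{7} ; sig = ⟨2 | 1⟩
  • {5,7}:  v_{5} + v_{7} = v_{3} ; sig = ⟨2 | 1⟩
  • {5,8}:  v_{5} + v_{8} = v_{4} ; sig = ⟨2 | 1⟩
  • {1,4}:  v_{1} + v_{4} = v_{3} + v_{5} ; sig = ⟨2 | 1 1⟩
  • {2,3}:  v_{2} + v_{3} = v_{4} + v_{5} ; sig = ⟨2 | 1 1⟩
  • {1,2}:  v_{1} + v_{2} = 2·v_{5} ; sig = ⟨2 | 2⟩
  • {1,5}:  v_{1} + v_{5} = 2·v_{3} ; sig = ⟨2 | 2⟩
  • {2,5}:  v_{2} + v_{5} = 2·v_{4} ; sig = ⟨2 | 2⟩
  • {3,4}:  v_{3} + v_{4} = 2·v_{5} ; sig = ⟨2 | 2⟩
  • {3,6}:  v_{3} + v_{6} = 2·v_{7} ; sig = ⟨2 | 2⟩
  • {1,6}:  v_{1} + v_{6} = 3·v_{7} ; sig = ⟨2 | 3⟩

Sorted signature multiset PRS(X):
    |P|=2: 20 collections, coeffs (), (), (1), (1), (1), (1), (1), (1), (1), (1), (1), (1), (1,1), (1,1), (2), (2), (2), (2), (2), (3)


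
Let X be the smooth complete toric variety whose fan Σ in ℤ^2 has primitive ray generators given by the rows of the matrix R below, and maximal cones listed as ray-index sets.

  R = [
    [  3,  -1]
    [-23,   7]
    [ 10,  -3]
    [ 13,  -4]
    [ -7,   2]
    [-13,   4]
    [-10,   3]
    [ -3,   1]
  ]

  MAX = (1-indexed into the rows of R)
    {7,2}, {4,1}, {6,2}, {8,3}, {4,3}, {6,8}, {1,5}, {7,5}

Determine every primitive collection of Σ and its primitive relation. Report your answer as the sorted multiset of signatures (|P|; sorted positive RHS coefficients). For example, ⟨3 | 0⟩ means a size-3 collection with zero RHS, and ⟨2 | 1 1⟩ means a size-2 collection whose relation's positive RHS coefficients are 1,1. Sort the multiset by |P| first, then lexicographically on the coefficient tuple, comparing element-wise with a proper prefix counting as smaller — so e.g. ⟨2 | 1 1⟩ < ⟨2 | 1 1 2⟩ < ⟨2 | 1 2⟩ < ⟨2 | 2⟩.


Primitive collections (20):

  • {1,8}:  v_{1} + v_{8} = 0  so sig = ⟨2 | 0⟩
  • {3,7}:  v_{3} + v_{7} = 0  so sig = ⟨2 | 0⟩
  • {4,6}:  v_{4} + v_{6} = 0  so sig = ⟨2 | 0⟩
  • {1,3}:  v_{1} + v_{3} = v_{4}  so sig = ⟨2 | 1⟩
  • {1,6}:  v_{1} + v_{6} = v_{7}  so sig = ⟨2 | 1⟩
  • {1,7}:  v_{1} + v_{7} = v_{5}  so sig = ⟨2 | 1⟩
  • {2,3}:  v_{2} + v_{3} = v_{6}  so sig = ⟨2 | 1⟩
  • {2,4}:  v_{2} + v_{4} = v_{7}  so sig = ⟨2 | 1⟩
  • {3,5}:  v_{3} + v_{5} = v_{1}  so sig = ⟨2 | 1⟩
  • {3,6}:  v_{3} + v_{6} = v_{8}  so sig = ⟨2 | 1⟩
  • {4,7}:  v_{4} + v_{7} = v_{1}  so sig = ⟨2 | 1⟩
  • {4,8}:  v_{4} + v_{8} = v_{3}  so sig = ⟨2 | 1⟩
  • {5,8}:  v_{5} + v_{8} = v_{7}  so sig = ⟨2 | 1⟩
  • {6,7}:  v_{6} + v_{7} = v_{2}  so sig = ⟨2 | 1⟩
  • {7,8}:  v_{7} + v_{8} = v_{6}  so sig = ⟨2 | 1⟩
  • {1,2}:  v_{1} + v_{2} = 2·v_{7}  so sig = ⟨2 | 2⟩
  • {2,8}:  v_{2} + v_{8} = 2·v_{6}  so sig = ⟨2 | 2⟩
  • {4,5}:  v_{4} + v_{5} = 2·v_{1}  so sig = ⟨2 | 2⟩
  • {5,6}:  v_{5} + v_{6} = 2·v_{7}  so sig = ⟨2 | 2⟩
  • {2,5}:  v_{2} + v_{5} = 3·v_{7}  so sig = ⟨2 | 3⟩

so the primitive-relation signature multiset is
    |P|=2: 20 collections, coeffs (), (), (), (1), (1), (1), (1), (1), (1), (1), (1), (1), (1), (1), (1), (2), (2), (2), (2), (3)


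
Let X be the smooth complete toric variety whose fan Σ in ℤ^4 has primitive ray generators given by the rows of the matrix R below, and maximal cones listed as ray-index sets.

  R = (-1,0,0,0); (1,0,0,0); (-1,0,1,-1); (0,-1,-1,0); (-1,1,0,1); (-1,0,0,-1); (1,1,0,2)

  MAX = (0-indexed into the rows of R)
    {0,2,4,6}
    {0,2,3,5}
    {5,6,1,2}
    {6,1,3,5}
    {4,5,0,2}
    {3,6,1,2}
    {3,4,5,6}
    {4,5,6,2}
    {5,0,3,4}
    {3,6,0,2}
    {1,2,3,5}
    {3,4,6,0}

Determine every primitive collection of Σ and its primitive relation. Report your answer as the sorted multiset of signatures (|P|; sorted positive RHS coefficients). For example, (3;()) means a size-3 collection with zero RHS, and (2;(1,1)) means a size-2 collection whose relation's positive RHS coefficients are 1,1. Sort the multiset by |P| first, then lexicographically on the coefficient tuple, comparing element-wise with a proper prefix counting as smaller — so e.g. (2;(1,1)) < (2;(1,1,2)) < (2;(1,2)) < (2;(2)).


5 minimal non-faces of Δ(Σ) (on 7 rays):

  {0,1}:  v_{0} + v_{1} = 0 — sig = (2;())
  {1,4}:  v_{1} + v_{4} = v_{5} + v_{6} — sig = (2;(1,1))
  {0,5,6}:  v_{0} + v_{5} + v_{6} = v_{4} — sig = (3;(1))
  {2,3,4}:  v_{2} + v_{3} + v_{4} = 2·v_{0} — sig = (3;(2))
  {2,3,5,6}:  v_{2} + v_{3} + v_{5} + v_{6} = v_{0} — sig = (4;(1))

Sorted signature multiset PRS(X):
    (2;())
    (2;(1,1))
    (3;(1))
    (3;(2))
    (4;(1))


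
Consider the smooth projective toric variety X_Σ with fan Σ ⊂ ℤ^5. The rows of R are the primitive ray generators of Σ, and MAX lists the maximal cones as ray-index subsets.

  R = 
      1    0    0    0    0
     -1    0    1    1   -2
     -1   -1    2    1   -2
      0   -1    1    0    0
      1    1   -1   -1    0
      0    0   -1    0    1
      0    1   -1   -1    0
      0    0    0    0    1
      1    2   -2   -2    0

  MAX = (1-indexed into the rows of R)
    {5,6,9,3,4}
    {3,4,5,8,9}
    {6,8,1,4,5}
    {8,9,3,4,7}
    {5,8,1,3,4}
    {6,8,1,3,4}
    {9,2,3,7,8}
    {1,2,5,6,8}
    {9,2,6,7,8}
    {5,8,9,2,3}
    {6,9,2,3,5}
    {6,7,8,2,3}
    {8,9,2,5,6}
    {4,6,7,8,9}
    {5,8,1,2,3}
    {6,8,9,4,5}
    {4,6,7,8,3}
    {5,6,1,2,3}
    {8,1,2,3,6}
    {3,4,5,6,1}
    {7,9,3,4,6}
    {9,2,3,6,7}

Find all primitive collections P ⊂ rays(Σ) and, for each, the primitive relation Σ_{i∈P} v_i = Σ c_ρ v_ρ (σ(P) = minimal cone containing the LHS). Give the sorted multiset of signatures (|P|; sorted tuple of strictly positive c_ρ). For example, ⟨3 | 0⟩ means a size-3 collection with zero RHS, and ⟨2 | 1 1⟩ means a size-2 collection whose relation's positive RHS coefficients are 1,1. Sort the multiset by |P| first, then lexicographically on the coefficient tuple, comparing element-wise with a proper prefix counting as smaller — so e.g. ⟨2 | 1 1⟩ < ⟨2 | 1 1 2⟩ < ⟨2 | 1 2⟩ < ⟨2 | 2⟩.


Δ(Σ) — 9 vertices, 6 min non-faces:

  P={1,7}:  v_{1} + v_{7} = v_{5} — sig = ⟨2 | 1⟩
  P={2,4}:  v_{2} + v_{4} = v_{3} — sig = ⟨2 | 1⟩
  P={5,7}:  v_{5} + v_{7} = v_{9} — sig = ⟨2 | 1⟩
  P={1,9}:  v_{1} + v_{9} = 2·v_{5} — sig = ⟨2 | 2⟩
  P={3,5,6,8}:  v_{3} + v_{5} + v_{6} + v_{8} = 0 — sig = ⟨4 | 0⟩
  P={3,6,8,9}:  v_{3} + v_{6} + v_{8} + v_{9} = v_{7} — sig = ⟨4 | 1⟩

Hence PRS(X_Σ) =
    |P|=2: 4 collections, coeffs (1), (1), (1), (2)
    |P|=4: 2 collections, coeffs (), (1)


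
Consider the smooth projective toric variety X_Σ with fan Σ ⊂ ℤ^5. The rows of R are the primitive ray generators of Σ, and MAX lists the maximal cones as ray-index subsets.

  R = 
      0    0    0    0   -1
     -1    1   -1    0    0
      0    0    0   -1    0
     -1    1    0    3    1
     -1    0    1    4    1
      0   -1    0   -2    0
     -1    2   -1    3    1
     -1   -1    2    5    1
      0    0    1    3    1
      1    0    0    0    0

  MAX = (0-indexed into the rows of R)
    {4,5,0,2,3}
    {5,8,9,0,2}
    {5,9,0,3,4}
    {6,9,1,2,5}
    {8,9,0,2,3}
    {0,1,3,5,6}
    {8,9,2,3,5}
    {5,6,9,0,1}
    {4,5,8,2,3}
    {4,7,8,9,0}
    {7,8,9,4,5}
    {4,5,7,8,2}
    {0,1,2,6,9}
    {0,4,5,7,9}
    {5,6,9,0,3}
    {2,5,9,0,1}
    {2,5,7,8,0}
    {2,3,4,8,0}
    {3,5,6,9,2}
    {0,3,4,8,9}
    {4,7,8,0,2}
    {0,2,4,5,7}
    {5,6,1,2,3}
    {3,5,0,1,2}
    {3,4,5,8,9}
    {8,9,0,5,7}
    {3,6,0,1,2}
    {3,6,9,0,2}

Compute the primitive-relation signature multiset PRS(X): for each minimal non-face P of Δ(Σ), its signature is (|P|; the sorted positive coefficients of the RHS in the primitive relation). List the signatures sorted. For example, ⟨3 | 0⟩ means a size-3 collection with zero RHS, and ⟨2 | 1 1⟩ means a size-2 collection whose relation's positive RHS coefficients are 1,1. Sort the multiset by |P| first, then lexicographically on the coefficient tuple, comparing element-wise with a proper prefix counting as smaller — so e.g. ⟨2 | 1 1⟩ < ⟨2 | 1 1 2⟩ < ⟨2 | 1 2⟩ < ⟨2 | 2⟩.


Primitive collections (14):

  {1,8}:  v_{1} + v_{8} = v_{3}  ⟹  sig = ⟨2 | 1⟩
  {1,7}:  v_{1} + v_{7} = v_{0} + v_{3} + v_{4} + v_{5}  ⟹  sig = ⟨2 | 1 1 1 1⟩
  {6,7}:  v_{6} + v_{7} = v_{0} + 2·v_{3} + v_{4} + v_{5} + v_{9}  ⟹  sig = ⟨2 | 1 1 1 1 2⟩
  {4,6}:  v_{4} + v_{6} = v_{0} + 3·v_{3} + v_{5} + v_{9}  ⟹  sig = ⟨2 | 1 1 1 3⟩
  {1,4}:  v_{1} + v_{4} = v_{0} + 2·v_{3} + v_{5}  ⟹  sig = ⟨2 | 1 1 2⟩
  {6,8}:  v_{6} + v_{8} = 2·v_{3} + v_{9}  ⟹  sig = ⟨2 | 1 2⟩
  {3,7}:  v_{3} + v_{7} = 2·v_{4}  ⟹  sig = ⟨2 | 2⟩
  {1,3,9}:  v_{1} + v_{3} + v_{9} = v_{6}  ⟹  sig = ⟨3 | 1⟩
  {2,4,9}:  v_{2} + v_{4} + v_{9} = v_{8}  ⟹  sig = ⟨3 | 1⟩
  {2,7,9}:  v_{2} + v_{7} + v_{9} = v_{0} + v_{5} + 2·v_{8}  ⟹  sig = ⟨3 | 1 1 2⟩
  {0,2,5,6}:  v_{0} + v_{2} + v_{5} + v_{6} = v_{1}  ⟹  sig = ⟨4 | 1⟩
  {0,3,5,8}:  v_{0} + v_{3} + v_{5} + v_{8} = v_{4}  ⟹  sig = ⟨4 | 1⟩
  {0,4,5,8}:  v_{0} + v_{4} + v_{5} + v_{8} = v_{7}  ⟹  sig = ⟨4 | 1⟩
  {0,2,3,5,9}:  v_{0} + v_{2} + v_{3} + v_{5} + v_{9} = 0  ⟹  sig = ⟨5 | 0⟩

so the primitive-relation signature multiset is
    |P|=2: 7 collections, coeffs (1), (1,1,1,1), (1,1,1,1,2), (1,1,1,3), (1,1,2), (1,2), (2)
    |P|=3: 3 collections, coeffs (1), (1), (1,1,2)
    |P|=4: 3 collections, coeffs (1), (1), (1)
    |P|=5: 1 collection, coeffs ()


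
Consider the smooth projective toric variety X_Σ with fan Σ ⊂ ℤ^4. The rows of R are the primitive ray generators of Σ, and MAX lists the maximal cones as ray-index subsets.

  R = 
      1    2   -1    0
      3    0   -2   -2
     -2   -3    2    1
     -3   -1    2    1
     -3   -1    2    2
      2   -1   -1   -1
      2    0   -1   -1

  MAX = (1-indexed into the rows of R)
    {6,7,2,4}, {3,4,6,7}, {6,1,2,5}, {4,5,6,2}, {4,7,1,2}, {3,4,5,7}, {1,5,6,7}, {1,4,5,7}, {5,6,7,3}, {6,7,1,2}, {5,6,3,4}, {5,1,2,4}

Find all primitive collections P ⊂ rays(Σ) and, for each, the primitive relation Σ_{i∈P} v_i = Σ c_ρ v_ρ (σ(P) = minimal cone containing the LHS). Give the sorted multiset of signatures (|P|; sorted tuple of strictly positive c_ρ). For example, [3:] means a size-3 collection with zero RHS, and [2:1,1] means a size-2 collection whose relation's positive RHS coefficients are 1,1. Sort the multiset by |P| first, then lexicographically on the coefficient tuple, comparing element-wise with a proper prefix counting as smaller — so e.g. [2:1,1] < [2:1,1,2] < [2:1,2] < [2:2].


Σ has 5 primitive collections:

  P={1,3}:  v_{1} + v_{3} = v_{5} + v_{7} ; sig = [2:1,1]
  P={2,3}:  v_{2} + v_{3} = v_{4} + 2·v_{6} ; sig = [2:1,2]
  P={1,4,6}:  v_{1} + v_{4} + v_{6} = 0 ; sig = [3:]
  P={2,5,7}:  v_{2} + v_{5} + v_{7} = v_{6} ; sig = [3:1]
  P={4,5,6,7}:  v_{4} + v_{5} + v_{6} + v_{7} = v_{3} ; sig = [4:1]

Signatures (|P|; sorted positive RHS coefficients), sorted:
[[2:1,1], [2:1,2], [3:], [3:1], [4:1]]


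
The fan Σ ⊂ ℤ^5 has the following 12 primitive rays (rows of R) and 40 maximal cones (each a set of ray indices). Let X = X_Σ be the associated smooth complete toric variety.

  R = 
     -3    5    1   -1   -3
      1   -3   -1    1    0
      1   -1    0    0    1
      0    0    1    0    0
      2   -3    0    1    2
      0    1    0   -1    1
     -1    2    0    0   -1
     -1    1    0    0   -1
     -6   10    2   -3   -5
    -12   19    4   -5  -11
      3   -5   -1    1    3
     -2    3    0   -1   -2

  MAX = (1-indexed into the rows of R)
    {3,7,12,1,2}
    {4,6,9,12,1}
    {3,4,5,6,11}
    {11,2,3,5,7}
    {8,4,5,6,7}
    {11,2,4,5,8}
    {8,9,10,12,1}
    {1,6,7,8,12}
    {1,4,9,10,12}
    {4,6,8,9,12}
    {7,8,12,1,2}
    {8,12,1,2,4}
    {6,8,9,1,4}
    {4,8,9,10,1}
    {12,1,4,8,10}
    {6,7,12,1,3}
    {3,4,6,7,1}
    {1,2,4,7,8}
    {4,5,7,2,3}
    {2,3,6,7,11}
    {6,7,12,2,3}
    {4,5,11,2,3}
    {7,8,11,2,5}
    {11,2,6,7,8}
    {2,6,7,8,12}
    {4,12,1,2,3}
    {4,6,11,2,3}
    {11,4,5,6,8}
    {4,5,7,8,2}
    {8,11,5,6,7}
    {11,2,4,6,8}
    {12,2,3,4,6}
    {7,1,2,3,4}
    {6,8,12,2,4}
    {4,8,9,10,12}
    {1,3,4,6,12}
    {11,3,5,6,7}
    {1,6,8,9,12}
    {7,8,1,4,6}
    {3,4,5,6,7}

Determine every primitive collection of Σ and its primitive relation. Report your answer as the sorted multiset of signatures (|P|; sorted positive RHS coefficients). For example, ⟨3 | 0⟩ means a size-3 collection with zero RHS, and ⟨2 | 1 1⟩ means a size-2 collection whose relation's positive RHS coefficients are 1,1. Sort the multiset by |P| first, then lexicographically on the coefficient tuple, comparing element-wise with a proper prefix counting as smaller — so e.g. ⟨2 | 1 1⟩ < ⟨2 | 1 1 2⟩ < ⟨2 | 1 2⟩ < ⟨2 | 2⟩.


Minimal non-faces — 23 found among 12 rays, 40 max cones:

  P={1,11}:  v_{1} + v_{11} = 0  ⟹  sig = ⟨2 | 0⟩
  P={3,8}:  v_{3} + v_{8} = 0  ⟹  sig = ⟨2 | 0⟩
  P={5,12}:  v_{5} + v_{12} = 0  ⟹  sig = ⟨2 | 0⟩
  P={1,5}:  v_{1} + v_{5} = v_{4} + v_{7}  ⟹  sig = ⟨2 | 1 1⟩
  P={11,12}:  v_{11} + v_{12} = v_{2} + v_{6}  ⟹  sig = ⟨2 | 1 1⟩
  P={3,9}:  v_{3} + v_{9} = v_{1} + v_{4} + v_{6} + v_{12}  ⟹  sig = ⟨2 | 1 1 1 1⟩
  P={3,10}:  v_{3} + v_{10} = v_{1} + v_{4} + v_{9} + v_{12}  ⟹  sig = ⟨2 | 1 1 1 1⟩
  P={5,9}:  v_{5} + v_{9} = v_{1} + v_{4} + v_{6} + v_{8}  ⟹  sig = ⟨2 | 1 1 1 1⟩
  P={5,10}:  v_{5} + v_{10} = v_{1} + v_{4} + v_{8} + v_{9}  ⟹  sig = ⟨2 | 1 1 1 1⟩
  P={9,11}:  v_{9} + v_{11} = v_{4} + v_{6} + v_{8} + v_{12}  ⟹  sig = ⟨2 | 1 1 1 1⟩
  P={10,11}:  v_{10} + v_{11} = v_{4} + v_{8} + v_{9} + v_{12}  ⟹  sig = ⟨2 | 1 1 1 1⟩
  P={2,9}:  v_{2} + v_{9} = v_{4} + v_{8} + 2·v_{12}  ⟹  sig = ⟨2 | 1 1 2⟩
  P={7,9}:  v_{7} + v_{9} = 2·v_{1} + v_{6} + v_{8}  ⟹  sig = ⟨2 | 1 1 2⟩
  P={7,10}:  v_{7} + v_{10} = 2·v_{1} + v_{8} + v_{9}  ⟹  sig = ⟨2 | 1 1 2⟩
  P={2,10}:  v_{2} + v_{10} = v_{1} + 2·v_{4} + 2·v_{8} + 3·v_{12}  ⟹  sig = ⟨2 | 1 2 2 3⟩
  P={6,10}:  v_{6} + v_{10} = 2·v_{9}  ⟹  sig = ⟨2 | 2⟩
  P={1,2,6}:  v_{1} + v_{2} + v_{6} = v_{12}  ⟹  sig = ⟨3 | 1⟩
  P={2,5,6}:  v_{2} + v_{5} + v_{6} = v_{11}  ⟹  sig = ⟨3 | 1⟩
  P={4,7,11}:  v_{4} + v_{7} + v_{11} = v_{5}  ⟹  sig = ⟨3 | 1⟩
  P={4,7,12}:  v_{4} + v_{7} + v_{12} = v_{1}  ⟹  sig = ⟨3 | 1⟩
  P={2,4,6,7}:  v_{2} + v_{4} + v_{6} + v_{7} = 0  ⟹  sig = ⟨4 | 0⟩
  P={1,4,6,8,12}:  v_{1} + v_{4} + v_{6} + v_{8} + v_{12} = v_{9}  ⟹  sig = ⟨5 | 1⟩
  P={1,4,8,9,12}:  v_{1} + v_{4} + v_{8} + v_{9} + v_{12} = v_{10}  ⟹  sig = ⟨5 | 1⟩

Sorted signature multiset PRS(X):
    ⟨2 | 0⟩
    ⟨2 | 0⟩
    ⟨2 | 0⟩
    ⟨2 | 1 1⟩
    ⟨2 | 1 1⟩
    ⟨2 | 1 1 1 1⟩
    ⟨2 | 1 1 1 1⟩
    ⟨2 | 1 1 1 1⟩
    ⟨2 | 1 1 1 1⟩
    ⟨2 | 1 1 1 1⟩
    ⟨2 | 1 1 1 1⟩
    ⟨2 | 1 1 2⟩
    ⟨2 | 1 1 2⟩
    ⟨2 | 1 1 2⟩
    ⟨2 | 1 2 2 3⟩
    ⟨2 | 2⟩
    ⟨3 | 1⟩
    ⟨3 | 1⟩
    ⟨3 | 1⟩
    ⟨3 | 1⟩
    ⟨4 | 0⟩
    ⟨5 | 1⟩
    ⟨5 | 1⟩


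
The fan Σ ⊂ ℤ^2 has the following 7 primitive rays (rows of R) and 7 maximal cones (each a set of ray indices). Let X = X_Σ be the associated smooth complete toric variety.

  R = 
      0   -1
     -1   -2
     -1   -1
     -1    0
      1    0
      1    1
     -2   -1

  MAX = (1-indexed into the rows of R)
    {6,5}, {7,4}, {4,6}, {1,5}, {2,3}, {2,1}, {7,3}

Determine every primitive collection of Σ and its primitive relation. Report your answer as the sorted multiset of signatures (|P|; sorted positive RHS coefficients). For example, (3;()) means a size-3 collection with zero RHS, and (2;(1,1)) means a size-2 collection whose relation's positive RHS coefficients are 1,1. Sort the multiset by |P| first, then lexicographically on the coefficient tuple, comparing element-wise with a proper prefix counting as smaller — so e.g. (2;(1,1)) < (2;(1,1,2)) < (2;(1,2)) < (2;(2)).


Δ(Σ) — 7 vertices, 14 min non-faces:

  • {3,6}:  v_{3} + v_{6} = 0 — sig = (2;())
  • {4,5}:  v_{4} + v_{5} = 0 — sig = (2;())
  • {1,3}:  v_{1} + v_{3} = v_{2} — sig = (2;(1))
  • {1,4}:  v_{1} + v_{4} = v_{3} — sig = (2;(1))
  • {1,6}:  v_{1} + v_{6} = v_{5} — sig = (2;(1))
  • {2,6}:  v_{2} + v_{6} = v_{1} — sig = (2;(1))
  • {3,4}:  v_{3} + v_{4} = v_{7} — sig = (2;(1))
  • {3,5}:  v_{3} + v_{5} = v_{1} — sig = (2;(1))
  • {5,7}:  v_{5} + v_{7} = v_{3} — sig = (2;(1))
  • {6,7}:  v_{6} + v_{7} = v_{4} — sig = (2;(1))
  • {1,7}:  v_{1} + v_{7} = 2·v_{3} — sig = (2;(2))
  • {2,4}:  v_{2} + v_{4} = 2·v_{3} — sig = (2;(2))
  • {2,5}:  v_{2} + v_{5} = 2·v_{1} — sig = (2;(2))
  • {2,7}:  v_{2} + v_{7} = 3·v_{3} — sig = (2;(3))

Signatures (|P|; sorted positive RHS coefficients), sorted:
    |P|=2: 14 collections, coeffs (), (), (1), (1), (1), (1), (1), (1), (1), (1), (2), (2), (2), (3)


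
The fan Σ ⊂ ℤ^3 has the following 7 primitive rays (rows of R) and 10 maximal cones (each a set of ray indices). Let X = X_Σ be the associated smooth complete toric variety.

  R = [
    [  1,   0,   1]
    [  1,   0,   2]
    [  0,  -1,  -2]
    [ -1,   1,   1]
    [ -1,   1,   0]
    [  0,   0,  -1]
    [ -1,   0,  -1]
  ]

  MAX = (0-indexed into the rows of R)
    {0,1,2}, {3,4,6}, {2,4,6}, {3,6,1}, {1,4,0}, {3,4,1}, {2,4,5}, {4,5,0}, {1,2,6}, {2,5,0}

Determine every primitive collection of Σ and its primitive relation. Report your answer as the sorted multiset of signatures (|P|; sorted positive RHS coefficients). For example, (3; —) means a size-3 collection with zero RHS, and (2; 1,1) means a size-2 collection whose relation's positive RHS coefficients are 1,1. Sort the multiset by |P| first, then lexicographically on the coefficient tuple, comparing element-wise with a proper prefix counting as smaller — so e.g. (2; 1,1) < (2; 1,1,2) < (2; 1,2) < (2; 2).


9 collections generate NE(X_Σ); each relation:

  {0,6}:  v_{0} + v_{6} = 0 ; sig = (2; —)
  {1,5}:  v_{1} + v_{5} = v_{0} ; sig = (2; 1)
  {2,3}:  v_{2} + v_{3} = v_{6} ; sig = (2; 1)
  {3,5}:  v_{3} + v_{5} = v_{4} ; sig = (2; 1)
  {0,3}:  v_{0} + v_{3} = v_{1} + v_{4} ; sig = (2; 1,1)
  {5,6}:  v_{5} + v_{6} = v_{2} + v_{4} ; sig = (2; 1,1)
  {1,2,4}:  v_{1} + v_{2} + v_{4} = 0 ; sig = (3; —)
  {0,2,4}:  v_{0} + v_{2} + v_{4} = v_{5} ; sig = (3; 1)
  {1,4,6}:  v_{1} + v_{4} + v_{6} = v_{3} ; sig = (3; 1)

so the primitive-relation signature multiset is
[(2; —), (2; 1), (2; 1), (2; 1), (2; 1,1), (2; 1,1), (3; —), (3; 1), (3; 1)]


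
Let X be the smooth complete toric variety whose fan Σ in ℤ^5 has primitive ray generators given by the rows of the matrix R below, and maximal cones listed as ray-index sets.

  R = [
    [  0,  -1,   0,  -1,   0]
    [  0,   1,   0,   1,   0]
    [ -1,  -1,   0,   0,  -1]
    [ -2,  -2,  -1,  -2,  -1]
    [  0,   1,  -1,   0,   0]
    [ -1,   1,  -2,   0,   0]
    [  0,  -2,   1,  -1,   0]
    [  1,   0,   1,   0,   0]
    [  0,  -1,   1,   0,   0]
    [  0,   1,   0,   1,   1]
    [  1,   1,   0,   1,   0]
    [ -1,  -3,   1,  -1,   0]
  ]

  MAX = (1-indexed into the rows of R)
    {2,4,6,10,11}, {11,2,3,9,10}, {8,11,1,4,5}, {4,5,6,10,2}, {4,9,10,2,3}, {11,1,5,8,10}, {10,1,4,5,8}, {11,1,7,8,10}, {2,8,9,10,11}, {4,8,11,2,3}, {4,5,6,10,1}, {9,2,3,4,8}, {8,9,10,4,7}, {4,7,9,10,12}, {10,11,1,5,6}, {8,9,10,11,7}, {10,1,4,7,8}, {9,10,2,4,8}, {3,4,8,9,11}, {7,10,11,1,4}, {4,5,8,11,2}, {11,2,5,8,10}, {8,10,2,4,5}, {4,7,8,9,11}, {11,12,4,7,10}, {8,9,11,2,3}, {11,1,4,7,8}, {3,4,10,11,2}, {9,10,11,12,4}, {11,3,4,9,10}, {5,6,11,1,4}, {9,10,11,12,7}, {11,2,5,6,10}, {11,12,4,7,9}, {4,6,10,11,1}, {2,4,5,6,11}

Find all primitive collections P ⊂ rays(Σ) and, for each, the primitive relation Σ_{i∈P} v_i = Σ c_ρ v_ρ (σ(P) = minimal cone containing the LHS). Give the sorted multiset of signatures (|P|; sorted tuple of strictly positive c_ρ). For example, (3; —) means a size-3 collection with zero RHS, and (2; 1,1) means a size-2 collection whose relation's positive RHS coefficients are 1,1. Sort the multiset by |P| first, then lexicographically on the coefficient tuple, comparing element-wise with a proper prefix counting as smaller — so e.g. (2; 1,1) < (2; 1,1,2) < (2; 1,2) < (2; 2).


The 23 primitive collections of Σ (r=12, n=5):

  • {1,2}:  v_{1} + v_{2} = 0  ⟹  sig = (2; —)
  • {5,9}:  v_{5} + v_{9} = 0  ⟹  sig = (2; —)
  • {1,9}:  v_{1} + v_{9} = v_{7}  ⟹  sig = (2; 1)
  • {2,7}:  v_{2} + v_{7} = v_{9}  ⟹  sig = (2; 1)
  • {5,7}:  v_{5} + v_{7} = v_{1}  ⟹  sig = (2; 1)
  • {6,8}:  v_{6} + v_{8} = v_{5}  ⟹  sig = (2; 1)
  • {8,12}:  v_{8} + v_{12} = v_{7} + v_{9}  ⟹  sig = (2; 1,1)
  • {1,3}:  v_{1} + v_{3} = v_{4} + v_{9} + v_{11}  ⟹  sig = (2; 1,1,1)
  • {3,5}:  v_{3} + v_{5} = v_{2} + v_{4} + v_{11}  ⟹  sig = (2; 1,1,1)
  • {6,9}:  v_{6} + v_{9} = v_{4} + v_{10} + v_{11}  ⟹  sig = (2; 1,1,1)
  • {5,12}:  v_{5} + v_{12} = v_{4} + v_{7} + v_{10} + v_{11}  ⟹  sig = (2; 1,1,1,1)
  • {6,7}:  v_{6} + v_{7} = v_{1} + v_{4} + v_{10} + v_{11}  ⟹  sig = (2; 1,1,1,1)
  • {1,12}:  v_{1} + v_{12} = v_{4} + 2·v_{7} + v_{10} + v_{11}  ⟹  sig = (2; 1,1,1,2)
  • {2,12}:  v_{2} + v_{12} = v_{4} + 2·v_{9} + v_{10} + v_{11}  ⟹  sig = (2; 1,1,1,2)
  • {3,7}:  v_{3} + v_{7} = v_{4} + 2·v_{9} + v_{11}  ⟹  sig = (2; 1,1,2)
  • {3,6}:  v_{3} + v_{6} = v_{2} + 2·v_{4} + v_{10} + 2·v_{11}  ⟹  sig = (2; 1,1,2,2)
  • {6,12}:  v_{6} + v_{12} = 2·v_{4} + v_{7} + 2·v_{10} + 2·v_{11}  ⟹  sig = (2; 1,2,2,2)
  • {3,12}:  v_{3} + v_{12} = 2·v_{4} + 3·v_{9} + v_{10} + 2·v_{11}  ⟹  sig = (2; 1,2,2,3)
  • {3,8,10}:  v_{3} + v_{8} + v_{10} = v_{2} + v_{9}  ⟹  sig = (3; 1,1)
  • {4,8,10,11}:  v_{4} + v_{8} + v_{10} + v_{11} = 0  ⟹  sig = (4; —)
  • {2,4,9,11}:  v_{2} + v_{4} + v_{9} + v_{11} = v_{3}  ⟹  sig = (4; 1)
  • {4,5,10,11}:  v_{4} + v_{5} + v_{10} + v_{11} = v_{6}  ⟹  sig = (4; 1)
  • {4,7,9,10,11}:  v_{4} + v_{7} + v_{9} + v_{10} + v_{11} = v_{12}  ⟹  sig = (5; 1)

Signatures (|P|; sorted positive RHS coefficients), sorted:
    (2; —)
    (2; —)
    (2; 1)
    (2; 1)
    (2; 1)
    (2; 1)
    (2; 1,1)
    (2; 1,1,1)
    (2; 1,1,1)
    (2; 1,1,1)
    (2; 1,1,1,1)
    (2; 1,1,1,1)
    (2; 1,1,1,2)
    (2; 1,1,1,2)
    (2; 1,1,2)
    (2; 1,1,2,2)
    (2; 1,2,2,2)
    (2; 1,2,2,3)
    (3; 1,1)
    (4; —)
    (4; 1)
    (4; 1)
    (5; 1)


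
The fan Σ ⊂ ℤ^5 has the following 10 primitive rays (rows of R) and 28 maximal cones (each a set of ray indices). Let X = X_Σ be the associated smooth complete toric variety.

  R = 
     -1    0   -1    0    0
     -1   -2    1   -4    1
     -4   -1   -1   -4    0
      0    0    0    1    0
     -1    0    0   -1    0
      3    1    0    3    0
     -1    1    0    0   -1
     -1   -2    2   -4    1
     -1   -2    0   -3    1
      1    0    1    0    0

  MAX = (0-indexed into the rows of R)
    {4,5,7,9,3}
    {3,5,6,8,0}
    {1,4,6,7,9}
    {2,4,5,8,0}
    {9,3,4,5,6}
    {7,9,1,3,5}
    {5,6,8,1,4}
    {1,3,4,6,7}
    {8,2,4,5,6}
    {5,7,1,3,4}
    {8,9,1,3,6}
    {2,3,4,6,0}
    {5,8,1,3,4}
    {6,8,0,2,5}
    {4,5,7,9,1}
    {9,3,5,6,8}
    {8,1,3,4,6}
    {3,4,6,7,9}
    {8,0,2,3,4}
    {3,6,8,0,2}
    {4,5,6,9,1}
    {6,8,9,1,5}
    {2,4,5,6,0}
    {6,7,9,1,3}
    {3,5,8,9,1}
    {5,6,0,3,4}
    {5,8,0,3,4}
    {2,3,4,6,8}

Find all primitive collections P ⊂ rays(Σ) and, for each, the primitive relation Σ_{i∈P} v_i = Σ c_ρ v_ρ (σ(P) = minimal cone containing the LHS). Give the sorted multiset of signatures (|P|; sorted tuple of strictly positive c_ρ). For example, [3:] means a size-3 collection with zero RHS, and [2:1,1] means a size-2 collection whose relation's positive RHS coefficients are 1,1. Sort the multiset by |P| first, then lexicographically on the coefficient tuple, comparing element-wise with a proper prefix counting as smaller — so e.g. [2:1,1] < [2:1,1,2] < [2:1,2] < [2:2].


|primitive collections| = 14. Relations:

  P={0,9}:  v_{0} + v_{9} = 0  ⇒ sig = [2:]
  P={0,1}:  v_{0} + v_{1} = v_{4} + v_{8}  ⇒ sig = [2:1,1]
  P={0,7}:  v_{0} + v_{7} = v_{1} + v_{3} + v_{4}  ⇒ sig = [2:1,1,1]
  P={2,9}:  v_{2} + v_{9} = v_{4} + v_{6} + v_{8}  ⇒ sig = [2:1,1,1]
  P={2,7}:  v_{2} + v_{7} = v_{1} + v_{3} + 2·v_{4} + v_{6} + v_{8}  ⇒ sig = [2:1,1,1,1,2]
  P={7,8}:  v_{7} + v_{8} = 2·v_{1} + v_{3}  ⇒ sig = [2:1,2]
  P={1,2}:  v_{1} + v_{2} = 2·v_{4} + v_{6} + 2·v_{8}  ⇒ sig = [2:1,2,2]
  P={2,3,5}:  v_{2} + v_{3} + v_{5} = v_{0}  ⇒ sig = [3:1]
  P={4,8,9}:  v_{4} + v_{8} + v_{9} = v_{1}  ⇒ sig = [3:1]
  P={5,6,7}:  v_{5} + v_{6} + v_{7} = v_{4} + 2·v_{9}  ⇒ sig = [3:1,2]
  P={0,4,6,8}:  v_{0} + v_{4} + v_{6} + v_{8} = v_{2}  ⇒ sig = [4:1]
  P={1,3,4,9}:  v_{1} + v_{3} + v_{4} + v_{9} = v_{7}  ⇒ sig = [4:1]
  P={1,3,5,6}:  v_{1} + v_{3} + v_{5} + v_{6} = v_{9}  ⇒ sig = [4:1]
  P={3,4,5,6,8}:  v_{3} + v_{4} + v_{5} + v_{6} + v_{8} = 0  ⇒ sig = [5:]

Sorted signature multiset PRS(X):
[[2:], [2:1,1], [2:1,1,1], [2:1,1,1], [2:1,1,1,1,2], [2:1,2], [2:1,2,2], [3:1], [3:1], [3:1,2], [4:1], [4:1], [4:1], [5:]]


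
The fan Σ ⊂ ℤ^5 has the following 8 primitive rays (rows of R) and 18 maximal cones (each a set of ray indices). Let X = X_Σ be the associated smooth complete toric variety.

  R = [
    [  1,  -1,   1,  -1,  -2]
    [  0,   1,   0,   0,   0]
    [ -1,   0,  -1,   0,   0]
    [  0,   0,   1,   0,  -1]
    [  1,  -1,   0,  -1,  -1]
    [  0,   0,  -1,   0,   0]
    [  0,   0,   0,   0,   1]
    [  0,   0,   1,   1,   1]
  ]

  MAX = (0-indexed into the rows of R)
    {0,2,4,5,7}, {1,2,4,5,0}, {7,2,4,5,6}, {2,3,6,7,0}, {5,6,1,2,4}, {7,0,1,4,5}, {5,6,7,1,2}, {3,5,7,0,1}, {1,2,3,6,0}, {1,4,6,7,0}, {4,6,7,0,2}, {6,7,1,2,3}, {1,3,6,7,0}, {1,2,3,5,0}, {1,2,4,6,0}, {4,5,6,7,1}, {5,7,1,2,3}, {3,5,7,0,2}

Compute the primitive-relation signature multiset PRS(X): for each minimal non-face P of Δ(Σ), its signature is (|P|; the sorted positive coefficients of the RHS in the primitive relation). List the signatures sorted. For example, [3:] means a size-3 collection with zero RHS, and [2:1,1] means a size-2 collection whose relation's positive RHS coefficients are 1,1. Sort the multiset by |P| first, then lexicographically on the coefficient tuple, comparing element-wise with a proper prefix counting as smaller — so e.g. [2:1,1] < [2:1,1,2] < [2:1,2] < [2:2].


|primitive collections| = 5. Relations:

  • {3,4}:  v_{3} + v_{4} = v_{0}  →  sig = [2:1]
  • {3,5,6}:  v_{3} + v_{5} + v_{6} = 0  →  sig = [3:]
  • {0,5,6}:  v_{0} + v_{5} + v_{6} = v_{4}  →  sig = [3:1]
  • {1,2,4,7}:  v_{1} + v_{2} + v_{4} + v_{7} = 0  →  sig = [4:]
  • {0,1,2,7}:  v_{0} + v_{1} + v_{2} + v_{7} = v_{3}  →  sig = [4:1]

Sorted signature multiset PRS(X):
    [2:1]
    [3:]
    [3:1]
    [4:]
    [4:1]


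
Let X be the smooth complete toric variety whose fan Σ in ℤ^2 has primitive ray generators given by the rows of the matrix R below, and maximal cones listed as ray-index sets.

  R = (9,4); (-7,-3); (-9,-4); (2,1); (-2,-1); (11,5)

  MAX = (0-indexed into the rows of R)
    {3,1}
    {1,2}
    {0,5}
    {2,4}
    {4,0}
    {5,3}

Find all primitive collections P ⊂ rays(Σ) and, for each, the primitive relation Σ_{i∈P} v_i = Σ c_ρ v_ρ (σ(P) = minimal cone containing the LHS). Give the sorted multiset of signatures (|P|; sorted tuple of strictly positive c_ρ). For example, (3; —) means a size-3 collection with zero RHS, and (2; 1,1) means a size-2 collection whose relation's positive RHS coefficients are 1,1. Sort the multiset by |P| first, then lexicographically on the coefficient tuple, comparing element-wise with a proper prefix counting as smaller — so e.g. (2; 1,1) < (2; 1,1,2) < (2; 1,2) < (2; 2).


9 collections generate NE(X_Σ); each relation:

  {0,2}:  v_{0} + v_{2} = 0  so sig = (2; —)
  {3,4}:  v_{3} + v_{4} = 0  so sig = (2; —)
  {0,1}:  v_{0} + v_{1} = v_{3}  so sig = (2; 1)
  {0,3}:  v_{0} + v_{3} = v_{5}  so sig = (2; 1)
  {1,4}:  v_{1} + v_{4} = v_{2}  so sig = (2; 1)
  {2,3}:  v_{2} + v_{3} = v_{1}  so sig = (2; 1)
  {2,5}:  v_{2} + v_{5} = v_{3}  so sig = (2; 1)
  {4,5}:  v_{4} + v_{5} = v_{0}  so sig = (2; 1)
  {1,5}:  v_{1} + v_{5} = 2·v_{3}  so sig = (2; 2)

Hence PRS(X_Σ) =
[(2; —), (2; —), (2; 1), (2; 1), (2; 1), (2; 1), (2; 1), (2; 1), (2; 2)]


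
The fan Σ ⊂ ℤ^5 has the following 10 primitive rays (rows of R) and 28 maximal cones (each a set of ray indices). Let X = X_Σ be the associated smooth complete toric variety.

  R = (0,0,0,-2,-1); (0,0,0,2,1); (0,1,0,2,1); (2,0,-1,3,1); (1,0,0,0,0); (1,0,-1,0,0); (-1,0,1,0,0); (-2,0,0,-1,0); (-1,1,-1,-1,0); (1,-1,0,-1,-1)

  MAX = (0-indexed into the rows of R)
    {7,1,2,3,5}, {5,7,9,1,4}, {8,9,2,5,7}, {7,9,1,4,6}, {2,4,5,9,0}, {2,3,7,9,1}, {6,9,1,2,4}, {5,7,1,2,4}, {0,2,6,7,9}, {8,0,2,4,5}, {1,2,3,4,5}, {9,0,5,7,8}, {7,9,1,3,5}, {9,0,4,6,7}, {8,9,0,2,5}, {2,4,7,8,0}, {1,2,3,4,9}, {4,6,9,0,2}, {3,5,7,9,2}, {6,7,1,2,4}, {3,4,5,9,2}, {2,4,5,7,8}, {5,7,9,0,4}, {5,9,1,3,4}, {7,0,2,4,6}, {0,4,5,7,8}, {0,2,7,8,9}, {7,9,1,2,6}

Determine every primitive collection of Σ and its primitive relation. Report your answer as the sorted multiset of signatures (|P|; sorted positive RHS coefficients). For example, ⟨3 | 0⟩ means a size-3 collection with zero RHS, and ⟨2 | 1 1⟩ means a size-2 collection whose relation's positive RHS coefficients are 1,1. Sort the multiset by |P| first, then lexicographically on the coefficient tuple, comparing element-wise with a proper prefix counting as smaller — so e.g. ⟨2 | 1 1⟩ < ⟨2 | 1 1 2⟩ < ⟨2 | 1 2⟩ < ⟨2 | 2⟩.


Σ has 12 primitive collections:

  P = {0,1}:  v_{0} + v_{1} = 0  ⇒ sig = ⟨2 | 0⟩
  P = {5,6}:  v_{5} + v_{6} = 0  ⇒ sig = ⟨2 | 0⟩
  P = {0,3}:  v_{0} + v_{3} = v_{2} + v_{5} + v_{9}  ⇒ sig = ⟨2 | 1 1 1⟩
  P = {1,8}:  v_{1} + v_{8} = v_{2} + v_{5} + v_{7}  ⇒ sig = ⟨2 | 1 1 1⟩
  P = {3,6}:  v_{3} + v_{6} = v_{1} + v_{2} + v_{9}  ⇒ sig = ⟨2 | 1 1 1⟩
  P = {6,8}:  v_{6} + v_{8} = v_{0} + v_{2} + v_{7}  ⇒ sig = ⟨2 | 1 1 1⟩
  P = {3,8}:  v_{3} + v_{8} = 2·v_{2} + 2·v_{5} + v_{7} + v_{9}  ⇒ sig = ⟨2 | 1 1 2 2⟩
  P = {3,4,7}:  v_{3} + v_{4} + v_{7} = v_{1} + v_{5}  ⇒ sig = ⟨3 | 1 1⟩
  P = {4,8,9}:  v_{4} + v_{8} + v_{9} = v_{0} + v_{5}  ⇒ sig = ⟨3 | 1 1⟩
  P = {2,4,7,9}:  v_{2} + v_{4} + v_{7} + v_{9} = 0  ⇒ sig = ⟨4 | 0⟩
  P = {0,2,5,7}:  v_{0} + v_{2} + v_{5} + v_{7} = v_{8}  ⇒ sig = ⟨4 | 1⟩
  P = {1,2,5,9}:  v_{1} + v_{2} + v_{5} + v_{9} = v_{3}  ⇒ sig = ⟨4 | 1⟩

Signatures (|P|; sorted positive RHS coefficients), sorted:
    ⟨2 | 0⟩
    ⟨2 | 0⟩
    ⟨2 | 1 1 1⟩
    ⟨2 | 1 1 1⟩
    ⟨2 | 1 1 1⟩
    ⟨2 | 1 1 1⟩
    ⟨2 | 1 1 2 2⟩
    ⟨3 | 1 1⟩
    ⟨3 | 1 1⟩
    ⟨4 | 0⟩
    ⟨4 | 1⟩
    ⟨4 | 1⟩
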